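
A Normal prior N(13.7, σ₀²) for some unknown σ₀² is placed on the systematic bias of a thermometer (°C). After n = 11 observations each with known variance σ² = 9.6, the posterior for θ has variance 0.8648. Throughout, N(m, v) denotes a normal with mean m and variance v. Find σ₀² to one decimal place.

Posterior precision equals prior precision plus data precision: 1/σ_n² = 1/σ₀² + n/σ².
So 1/σ₀² = 1/0.8648 − 11/9.6 = 1.156337 − 1.145833 = 0.010504.
Hence σ₀² = 1/0.010504 ≈ 95.2.

σ₀² = 95.2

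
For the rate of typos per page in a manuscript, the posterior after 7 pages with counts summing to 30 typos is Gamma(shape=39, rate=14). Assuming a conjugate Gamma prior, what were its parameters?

Gamma(shape=9, rate=7)

Gamma–Poisson conjugacy: posterior shape = α + Σxᵢ, posterior rate = β + n.
So α = 39 − 30 = 9 and β = 14 − 7 = 7.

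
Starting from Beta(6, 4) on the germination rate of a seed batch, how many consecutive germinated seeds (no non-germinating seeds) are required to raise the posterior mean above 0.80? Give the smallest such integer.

After k germinated seeds and 0 non-germinating seeds the posterior is Beta(6+k, 4), with mean (6+k)/(6+4+k).
Set (6+k)/(10+k) > 0.80 and solve: k > (0.80·10 − 6)/(1 − 0.80) = 10.000.
The smallest integer exceeding 10.000 is 11.

k = 11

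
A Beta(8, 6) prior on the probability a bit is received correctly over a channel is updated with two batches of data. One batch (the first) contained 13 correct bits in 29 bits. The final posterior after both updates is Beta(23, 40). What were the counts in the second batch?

2 correct bits and 18 errors

Sequential conjugate updates are equivalent to a single update on the pooled data, so total successes = posterior α − prior α and total failures = posterior β − prior β.
Total across both batches: 23−8=15 correct bits, 40−6=34 errors.
Subtract the first batch: 15−13=2 correct bits and 34−16=18 errors.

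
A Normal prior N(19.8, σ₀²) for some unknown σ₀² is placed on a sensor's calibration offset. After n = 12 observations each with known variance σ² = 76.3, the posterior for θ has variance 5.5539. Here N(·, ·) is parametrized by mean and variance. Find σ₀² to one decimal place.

σ₀² = 43.9

Posterior precision equals prior precision plus data precision: 1/σ_n² = 1/σ₀² + n/σ².
So 1/σ₀² = 1/5.5539 − 12/76.3 = 0.180054 − 0.157274 = 0.022780.
Hence σ₀² = 1/0.022780 ≈ 43.9.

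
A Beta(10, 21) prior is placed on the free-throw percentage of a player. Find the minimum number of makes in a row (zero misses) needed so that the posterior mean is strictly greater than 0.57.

k = 18

After k makes and 0 misses the posterior is Beta(10+k, 21), with mean (10+k)/(10+21+k).
Set (10+k)/(31+k) > 0.57 and solve: k > (0.57·31 − 10)/(1 − 0.57) = 17.837.
The smallest integer exceeding 17.837 is 18.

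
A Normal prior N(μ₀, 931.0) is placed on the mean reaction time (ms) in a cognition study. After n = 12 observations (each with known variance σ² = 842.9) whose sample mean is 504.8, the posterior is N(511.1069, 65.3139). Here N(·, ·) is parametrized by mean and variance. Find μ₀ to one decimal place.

With known observation variance, the Normal–Normal posterior has precision τ_n = τ₀ + n/σ² and mean μ_n = (τ₀μ₀ + (n/σ²)x̄)/τ_n.
Here τ₀ = 1/931.0 = 0.001074 and τ_data = 12/842.9 = 0.014237, so τ_n = 0.015311.
Rearranging for μ₀: μ₀ = (μ_n·τ_n − τ_data·x̄)/τ₀ = (511.1069·0.015311 − 0.014237·504.8) / 0.001074 = 0.638720/0.001074 ≈ 594.7.

μ₀ = 594.7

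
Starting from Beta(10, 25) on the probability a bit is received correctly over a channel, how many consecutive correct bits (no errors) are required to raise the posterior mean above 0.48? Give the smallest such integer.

After k correct bits and 0 errors the posterior is Beta(10+k, 25), with mean (10+k)/(10+25+k).
Set (10+k)/(35+k) > 0.48 and solve: k > (0.48·35 − 10)/(1 − 0.48) = 13.077.
The smallest integer exceeding 13.077 is 14.

k = 14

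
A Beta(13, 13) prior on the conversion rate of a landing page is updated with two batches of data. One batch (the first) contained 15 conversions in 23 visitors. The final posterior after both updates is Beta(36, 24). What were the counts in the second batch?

8 conversions and 3 bounces

Sequential conjugate updates are equivalent to a single update on the pooled data, so total successes = posterior α − prior α and total failures = posterior β − prior β.
Total across both batches: 36−13=23 conversions, 24−13=11 bounces.
Subtract the first batch: 23−15=8 conversions and 11−8=3 bounces.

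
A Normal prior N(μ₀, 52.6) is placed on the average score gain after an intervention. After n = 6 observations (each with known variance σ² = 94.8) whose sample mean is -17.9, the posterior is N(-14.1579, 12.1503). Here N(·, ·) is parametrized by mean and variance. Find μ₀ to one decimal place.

The posterior mean is a precision-weighted average: μ_n = (τ₀μ₀ + τ_data·x̄)/(τ₀+τ_data), with τ₀=1/σ₀² and τ_data=n/σ².
Here τ₀ = 1/52.6 = 0.019011 and τ_data = 6/94.8 = 0.063291, so τ_n = 0.082302.
Rearranging for μ₀: μ₀ = (μ_n·τ_n − τ_data·x̄)/τ₀ = (-14.1579·0.082302 − 0.063291·-17.9) / 0.019011 = -0.032315/0.019011 ≈ -1.7.

μ₀ = -1.7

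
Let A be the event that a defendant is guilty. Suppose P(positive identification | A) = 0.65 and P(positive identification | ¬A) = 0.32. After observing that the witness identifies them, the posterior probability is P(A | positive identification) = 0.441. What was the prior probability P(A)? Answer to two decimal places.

P(A) = 0.28

Bayes' rule in odds form gives O(A|E) = O(A)·[P(E|A)/P(E|¬A)], hence O(A) = O(A|E)/LR.
Posterior odds = 0.441/(1−0.441) = 0.7889. LR = 0.65/0.32 = 2.0312.
Prior odds = 0.7889/2.0312 = 0.3884, so P(A) = 0.3884/(1+0.3884) ≈ 0.28.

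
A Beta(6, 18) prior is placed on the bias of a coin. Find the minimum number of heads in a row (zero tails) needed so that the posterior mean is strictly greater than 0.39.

k = 6

After k heads and 0 tails the posterior is Beta(6+k, 18), with mean (6+k)/(6+18+k).
Set (6+k)/(24+k) > 0.39 and solve: k > (0.39·24 − 6)/(1 − 0.39) = 5.508.
The smallest integer exceeding 5.508 is 6, and checking k=6: (12)/(30) = 0.4000 > 0.39.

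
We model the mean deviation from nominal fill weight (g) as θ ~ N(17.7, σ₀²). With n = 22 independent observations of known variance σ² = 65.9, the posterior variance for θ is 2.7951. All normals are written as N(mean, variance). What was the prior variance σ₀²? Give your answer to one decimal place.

σ₀² = 41.8

For the Normal–Normal model with known σ², precisions add: τ_n = τ₀ + n/σ².
So 1/σ₀² = 1/2.7951 − 22/65.9 = 0.357769 − 0.333839 = 0.023930.
Hence σ₀² = 1/0.023930 ≈ 41.8.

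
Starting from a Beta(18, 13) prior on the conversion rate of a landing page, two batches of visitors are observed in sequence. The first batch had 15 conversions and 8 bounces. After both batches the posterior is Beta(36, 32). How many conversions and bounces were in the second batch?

Sequential conjugate updates are equivalent to a single update on the pooled data, so total successes = posterior α − prior α and total failures = posterior β − prior β.
Total across both batches: 36−18=18 conversions, 32−13=19 bounces.
Subtract the first batch: 18−15=3 conversions and 19−8=11 bounces.

3 conversions and 11 bounces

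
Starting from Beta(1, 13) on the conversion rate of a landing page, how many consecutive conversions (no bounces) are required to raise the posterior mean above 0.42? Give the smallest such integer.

k = 9

After k conversions and 0 bounces the posterior is Beta(1+k, 13), with mean (1+k)/(1+13+k).
Set (1+k)/(14+k) > 0.42 and solve: k > (0.42·14 − 1)/(1 − 0.42) = 8.414.
The smallest integer exceeding 8.414 is 9.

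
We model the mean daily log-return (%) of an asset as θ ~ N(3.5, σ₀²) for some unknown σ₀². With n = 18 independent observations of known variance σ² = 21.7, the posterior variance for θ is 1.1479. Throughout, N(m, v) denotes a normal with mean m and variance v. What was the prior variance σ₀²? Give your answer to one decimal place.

σ₀² = 24.0

Posterior precision equals prior precision plus data precision: 1/σ_n² = 1/σ₀² + n/σ².
So 1/σ₀² = 1/1.1479 − 18/21.7 = 0.871156 − 0.829493 = 0.041663.
Hence σ₀² = 1/0.041663 ≈ 24.0.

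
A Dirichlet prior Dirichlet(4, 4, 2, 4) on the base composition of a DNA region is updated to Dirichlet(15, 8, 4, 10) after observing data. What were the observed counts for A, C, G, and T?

counts (11, 4, 2, 6)

For a Dirichlet(α) prior with multinomial counts c, the posterior is Dirichlet(α + c) componentwise.
Counts are posterior − prior componentwise: 15−4=11, 8−4=4, 4−2=2, 10−4=6.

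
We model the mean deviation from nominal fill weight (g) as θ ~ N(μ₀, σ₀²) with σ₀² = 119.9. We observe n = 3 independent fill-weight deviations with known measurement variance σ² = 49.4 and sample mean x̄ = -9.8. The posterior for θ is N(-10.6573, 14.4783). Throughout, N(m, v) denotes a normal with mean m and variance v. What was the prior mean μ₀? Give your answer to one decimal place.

With known observation variance, the Normal–Normal posterior has precision τ_n = τ₀ + n/σ² and mean μ_n = (τ₀μ₀ + (n/σ²)x̄)/τ_n.
Here τ₀ = 1/119.9 = 0.008340 and τ_data = 3/49.4 = 0.060729, so τ_n = 0.069069.
Rearranging for μ₀: μ₀ = (μ_n·τ_n − τ_data·x̄)/τ₀ = (-10.6573·0.069069 − 0.060729·-9.8) / 0.008340 = -0.140945/0.008340 ≈ -16.9.

μ₀ = -16.9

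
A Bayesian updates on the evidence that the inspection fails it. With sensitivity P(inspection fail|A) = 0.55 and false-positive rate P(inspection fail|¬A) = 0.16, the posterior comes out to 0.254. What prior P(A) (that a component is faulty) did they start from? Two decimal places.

P(A) = 0.09

Bayes' rule in odds form gives O(A|E) = O(A)·[P(E|A)/P(E|¬A)], hence O(A) = O(A|E)/LR.
Posterior odds = 0.254/(1−0.254) = 0.3405. LR = 0.55/0.16 = 3.4375.
Prior odds = 0.3405/3.4375 = 0.0991, so P(A) = 0.0991/(1+0.0991) ≈ 0.09.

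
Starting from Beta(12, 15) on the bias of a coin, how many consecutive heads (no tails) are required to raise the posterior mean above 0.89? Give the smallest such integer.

k = 110

After k heads and 0 tails the posterior is Beta(12+k, 15), with mean (12+k)/(12+15+k).
Set (12+k)/(27+k) > 0.89 and solve: k > (0.89·27 − 12)/(1 − 0.89) = 109.364.
The smallest integer exceeding 109.364 is 110.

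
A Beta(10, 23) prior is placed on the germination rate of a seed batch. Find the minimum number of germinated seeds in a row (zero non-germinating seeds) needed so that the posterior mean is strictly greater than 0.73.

k = 53

After k germinated seeds and 0 non-germinating seeds the posterior is Beta(10+k, 23), with mean (10+k)/(10+23+k).
Set (10+k)/(33+k) > 0.73 and solve: k > (0.73·33 − 10)/(1 − 0.73) = 52.185.
The smallest integer exceeding 52.185 is 53.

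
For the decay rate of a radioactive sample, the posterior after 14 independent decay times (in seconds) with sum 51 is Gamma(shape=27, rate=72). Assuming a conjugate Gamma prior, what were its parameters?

For an exponential likelihood with a Gamma(α, β) prior on the rate, n observations with total T give posterior Gamma(α+n, β+T).
So α = 27 − 14 = 13 and β = 72 − 51 = 21.

Gamma(shape=13, rate=21)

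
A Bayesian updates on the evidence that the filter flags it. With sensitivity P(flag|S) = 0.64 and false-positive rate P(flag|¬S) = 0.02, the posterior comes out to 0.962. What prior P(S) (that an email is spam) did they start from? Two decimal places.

P(S) = 0.44

Bayes' rule in odds form gives O(S|E) = O(S)·[P(E|S)/P(E|¬S)], hence O(S) = O(S|E)/LR.
Posterior odds = 0.962/(1−0.962) = 25.3158. LR = 0.64/0.02 = 32.0000.
Prior odds = 25.3158/32.0000 = 0.7911, so P(S) = 0.7911/(1+0.7911) ≈ 0.44.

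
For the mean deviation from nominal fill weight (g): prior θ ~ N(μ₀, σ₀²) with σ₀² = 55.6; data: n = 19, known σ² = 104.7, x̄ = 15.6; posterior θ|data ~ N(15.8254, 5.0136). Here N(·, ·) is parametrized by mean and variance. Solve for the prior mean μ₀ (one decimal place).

The posterior mean is a precision-weighted average: μ_n = (τ₀μ₀ + τ_data·x̄)/(τ₀+τ_data), with τ₀=1/σ₀² and τ_data=n/σ².
Here τ₀ = 1/55.6 = 0.017986 and τ_data = 19/104.7 = 0.181471, so τ_n = 0.199457.
Rearranging for μ₀: μ₀ = (μ_n·τ_n − τ_data·x̄)/τ₀ = (15.8254·0.199457 − 0.181471·15.6) / 0.017986 = 0.325539/0.017986 ≈ 18.1.

μ₀ = 18.1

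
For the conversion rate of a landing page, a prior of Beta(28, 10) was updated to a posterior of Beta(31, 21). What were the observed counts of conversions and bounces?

3 conversions and 11 bounces

A Beta(α, β) prior with s successes and f failures in binomial data gives a Beta(α+s, β+f) posterior.
So s = 31 − 28 = 3 and f = 21 − 10 = 11.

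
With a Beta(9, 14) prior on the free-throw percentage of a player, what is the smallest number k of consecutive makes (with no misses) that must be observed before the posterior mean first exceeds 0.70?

After k makes and 0 misses the posterior is Beta(9+k, 14), with mean (9+k)/(9+14+k).
Set (9+k)/(23+k) > 0.70 and solve: k > (0.70·23 − 9)/(1 − 0.70) = 23.667.
The smallest integer exceeding 23.667 is 24.

k = 24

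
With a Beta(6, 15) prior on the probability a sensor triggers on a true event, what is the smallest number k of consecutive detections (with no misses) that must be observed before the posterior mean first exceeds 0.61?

After k detections and 0 misses the posterior is Beta(6+k, 15), with mean (6+k)/(6+15+k).
Set (6+k)/(21+k) > 0.61 and solve: k > (0.61·21 − 6)/(1 − 0.61) = 17.462.
The smallest integer exceeding 17.462 is 18, and checking k=18: (24)/(39) = 0.6154 > 0.61.

k = 18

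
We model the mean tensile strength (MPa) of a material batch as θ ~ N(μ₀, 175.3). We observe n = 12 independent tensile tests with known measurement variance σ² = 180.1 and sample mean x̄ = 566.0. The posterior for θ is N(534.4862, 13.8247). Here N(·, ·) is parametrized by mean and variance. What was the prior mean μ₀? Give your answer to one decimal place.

μ₀ = 166.4

With known observation variance, the Normal–Normal posterior has precision τ_n = τ₀ + n/σ² and mean μ_n = (τ₀μ₀ + (n/σ²)x̄)/τ_n.
Here τ₀ = 1/175.3 = 0.005705 and τ_data = 12/180.1 = 0.066630, so τ_n = 0.072335.
Rearranging for μ₀: μ₀ = (μ_n·τ_n − τ_data·x̄)/τ₀ = (534.4862·0.072335 − 0.066630·566.0) / 0.005705 = 0.949479/0.005705 ≈ 166.4.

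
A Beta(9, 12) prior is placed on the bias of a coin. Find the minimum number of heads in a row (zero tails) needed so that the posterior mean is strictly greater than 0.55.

After k heads and 0 tails the posterior is Beta(9+k, 12), with mean (9+k)/(9+12+k).
Set (9+k)/(21+k) > 0.55 and solve: k > (0.55·21 − 9)/(1 − 0.55) = 5.667.
The smallest integer exceeding 5.667 is 6, and checking k=6: (15)/(27) = 0.5556 > 0.55.

k = 6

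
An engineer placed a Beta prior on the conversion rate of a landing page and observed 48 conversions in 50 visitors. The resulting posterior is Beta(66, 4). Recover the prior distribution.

Beta(18, 2)

Beta is conjugate to the binomial likelihood: posterior = Beta(a+s, b+f).
Subtract the data counts: 66−48=18, 4−2=2.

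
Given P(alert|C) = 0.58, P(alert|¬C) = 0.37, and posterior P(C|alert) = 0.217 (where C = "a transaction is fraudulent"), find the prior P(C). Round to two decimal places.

Bayes' rule in odds form gives O(C|E) = O(C)·[P(E|C)/P(E|¬C)], hence O(C) = O(C|E)/LR.
Posterior odds = 0.217/(1−0.217) = 0.2771. LR = 0.58/0.37 = 1.5676.
Prior odds = 0.2771/1.5676 = 0.1768, so P(C) = 0.1768/(1+0.1768) ≈ 0.15.

P(C) = 0.15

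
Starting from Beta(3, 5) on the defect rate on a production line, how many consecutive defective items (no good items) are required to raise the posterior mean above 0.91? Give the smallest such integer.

After k defective items and 0 good items the posterior is Beta(3+k, 5), with mean (3+k)/(3+5+k).
Set (3+k)/(8+k) > 0.91 and solve: k > (0.91·8 − 3)/(1 − 0.91) = 47.556.
The smallest integer exceeding 47.556 is 48.

k = 48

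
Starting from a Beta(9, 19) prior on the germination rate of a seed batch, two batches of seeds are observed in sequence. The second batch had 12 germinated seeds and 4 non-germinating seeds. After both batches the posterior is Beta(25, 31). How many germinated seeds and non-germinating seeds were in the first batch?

4 germinated seeds and 8 non-germinating seeds

Sequential conjugate updates are equivalent to a single update on the pooled data, so total successes = posterior α − prior α and total failures = posterior β − prior β.
Total across both batches: 25−9=16 germinated seeds, 31−19=12 non-germinating seeds.
Subtract the second batch: 16−12=4 germinated seeds and 12−4=8 non-germinating seeds.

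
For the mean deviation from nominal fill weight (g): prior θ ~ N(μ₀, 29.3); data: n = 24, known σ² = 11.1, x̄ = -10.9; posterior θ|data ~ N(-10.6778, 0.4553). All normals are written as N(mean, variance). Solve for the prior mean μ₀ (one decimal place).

The posterior mean is a precision-weighted average: μ_n = (τ₀μ₀ + τ_data·x̄)/(τ₀+τ_data), with τ₀=1/σ₀² and τ_data=n/σ².
Here τ₀ = 1/29.3 = 0.034130 and τ_data = 24/11.1 = 2.162162, so τ_n = 2.196292.
Rearranging for μ₀: μ₀ = (μ_n·τ_n − τ_data·x̄)/τ₀ = (-10.6778·2.196292 − 2.162162·-10.9) / 0.034130 = 0.115999/0.034130 ≈ 3.4.

μ₀ = 3.4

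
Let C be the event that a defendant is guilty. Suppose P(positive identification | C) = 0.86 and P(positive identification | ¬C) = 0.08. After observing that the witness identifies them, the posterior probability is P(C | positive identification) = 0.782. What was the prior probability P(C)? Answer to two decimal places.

P(C) = 0.25

Bayes' rule in odds form gives O(C|E) = O(C)·[P(E|C)/P(E|¬C)], hence O(C) = O(C|E)/LR.
Posterior odds = 0.782/(1−0.782) = 3.5872. LR = 0.86/0.08 = 10.7500.
Prior odds = 3.5872/10.7500 = 0.3337, so P(C) = 0.3337/(1+0.3337) ≈ 0.25.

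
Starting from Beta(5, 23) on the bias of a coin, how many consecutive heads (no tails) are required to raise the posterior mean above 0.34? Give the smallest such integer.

k = 7

After k heads and 0 tails the posterior is Beta(5+k, 23), with mean (5+k)/(5+23+k).
Set (5+k)/(28+k) > 0.34 and solve: k > (0.34·28 − 5)/(1 − 0.34) = 6.848.
The smallest integer exceeding 6.848 is 7.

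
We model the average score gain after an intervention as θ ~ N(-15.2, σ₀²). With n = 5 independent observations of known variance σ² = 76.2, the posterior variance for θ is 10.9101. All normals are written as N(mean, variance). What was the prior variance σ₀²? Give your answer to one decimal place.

σ₀² = 38.4

For the Normal–Normal model with known σ², precisions add: τ_n = τ₀ + n/σ².
So 1/σ₀² = 1/10.9101 − 5/76.2 = 0.091658 − 0.065617 = 0.026041.
Hence σ₀² = 1/0.026041 ≈ 38.4.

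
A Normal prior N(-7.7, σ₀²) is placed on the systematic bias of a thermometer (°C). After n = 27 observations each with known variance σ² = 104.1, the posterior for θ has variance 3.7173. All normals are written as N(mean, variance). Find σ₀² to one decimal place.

σ₀² = 103.7

Posterior precision equals prior precision plus data precision: 1/σ_n² = 1/σ₀² + n/σ².
So 1/σ₀² = 1/3.7173 − 27/104.1 = 0.269012 − 0.259366 = 0.009646.
Hence σ₀² = 1/0.009646 ≈ 103.7.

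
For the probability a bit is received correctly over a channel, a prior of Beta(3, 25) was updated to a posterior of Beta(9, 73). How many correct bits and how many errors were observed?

6 correct bits and 48 errors

Under Beta–binomial conjugacy the posterior parameters are (α+s, β+f).
Match parameters: s=9−3=6, f=73−25=48.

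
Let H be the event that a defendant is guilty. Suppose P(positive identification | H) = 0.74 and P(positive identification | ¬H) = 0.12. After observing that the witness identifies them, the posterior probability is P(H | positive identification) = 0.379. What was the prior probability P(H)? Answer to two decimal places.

Bayes' rule in odds form gives O(H|E) = O(H)·[P(E|H)/P(E|¬H)], hence O(H) = O(H|E)/LR.
Posterior odds = 0.379/(1−0.379) = 0.6103. LR = 0.74/0.12 = 6.1667.
Prior odds = 0.6103/6.1667 = 0.0990, so P(H) = 0.0990/(1+0.0990) ≈ 0.09.

P(H) = 0.09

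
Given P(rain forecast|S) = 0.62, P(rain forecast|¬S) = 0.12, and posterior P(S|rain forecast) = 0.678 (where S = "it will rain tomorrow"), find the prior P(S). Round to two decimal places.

P(S) = 0.29

In odds form, posterior odds = prior odds × likelihood ratio, so prior odds = posterior odds ÷ LR.
Posterior odds = 0.678/(1−0.678) = 2.1056. LR = 0.62/0.12 = 5.1667.
Prior odds = 2.1056/5.1667 = 0.4075, so P(S) = 0.4075/(1+0.4075) ≈ 0.29.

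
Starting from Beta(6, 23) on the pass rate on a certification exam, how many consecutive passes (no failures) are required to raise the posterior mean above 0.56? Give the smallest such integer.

After k passes and 0 failures the posterior is Beta(6+k, 23), with mean (6+k)/(6+23+k).
Set (6+k)/(29+k) > 0.56 and solve: k > (0.56·29 − 6)/(1 − 0.56) = 23.273.
The smallest integer exceeding 23.273 is 24.

k = 24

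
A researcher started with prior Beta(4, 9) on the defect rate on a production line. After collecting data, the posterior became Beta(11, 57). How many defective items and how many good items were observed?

7 defective items and 48 good items

A Beta(a, b) prior with s successes and f failures in binomial data gives a Beta(a+s, b+f) posterior.
Match parameters: s=11−4=7, f=57−9=48.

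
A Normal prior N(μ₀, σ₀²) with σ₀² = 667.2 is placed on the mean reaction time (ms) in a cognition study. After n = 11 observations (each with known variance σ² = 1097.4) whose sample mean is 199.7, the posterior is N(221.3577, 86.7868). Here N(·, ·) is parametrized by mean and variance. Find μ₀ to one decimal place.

The posterior mean is a precision-weighted average: μ_n = (τ₀μ₀ + τ_data·x̄)/(τ₀+τ_data), with τ₀=1/σ₀² and τ_data=n/σ².
Here τ₀ = 1/667.2 = 0.001499 and τ_data = 11/1097.4 = 0.010024, so τ_n = 0.011523.
Rearranging for μ₀: μ₀ = (μ_n·τ_n − τ_data·x̄)/τ₀ = (221.3577·0.011523 − 0.010024·199.7) / 0.001499 = 0.548912/0.001499 ≈ 366.2.

μ₀ = 366.2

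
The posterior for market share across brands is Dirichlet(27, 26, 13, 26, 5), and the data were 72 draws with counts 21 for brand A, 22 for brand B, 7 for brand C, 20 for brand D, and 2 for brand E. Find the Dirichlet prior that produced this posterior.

For a Dirichlet(α) prior with multinomial counts c, the posterior is Dirichlet(α + c) componentwise.
Subtract each count from the matching posterior parameter: 27−21=6, 26−22=4, 13−7=6, 26−20=6, 5−2=3.

Dirichlet(6, 4, 6, 6, 3)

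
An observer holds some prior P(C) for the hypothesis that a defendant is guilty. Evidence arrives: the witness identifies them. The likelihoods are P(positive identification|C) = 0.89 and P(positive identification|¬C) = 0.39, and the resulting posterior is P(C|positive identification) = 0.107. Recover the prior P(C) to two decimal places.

In odds form, posterior odds = prior odds × likelihood ratio, so prior odds = posterior odds ÷ LR.
Posterior odds = 0.107/(1−0.107) = 0.1198. LR = 0.89/0.39 = 2.2821.
Prior odds = 0.1198/2.2821 = 0.0525, so P(C) = 0.0525/(1+0.0525) ≈ 0.05.

P(C) = 0.05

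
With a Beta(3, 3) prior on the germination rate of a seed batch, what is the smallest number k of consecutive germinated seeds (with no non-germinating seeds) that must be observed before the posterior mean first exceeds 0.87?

k = 18

After k germinated seeds and 0 non-germinating seeds the posterior is Beta(3+k, 3), with mean (3+k)/(3+3+k).
Set (3+k)/(6+k) > 0.87 and solve: k > (0.87·6 − 3)/(1 − 0.87) = 17.077.
The smallest integer exceeding 17.077 is 18.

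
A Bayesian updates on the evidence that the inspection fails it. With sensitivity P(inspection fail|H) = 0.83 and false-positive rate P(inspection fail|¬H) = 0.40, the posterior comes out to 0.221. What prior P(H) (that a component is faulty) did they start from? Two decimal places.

Bayes' rule in odds form gives O(H|E) = O(H)·[P(E|H)/P(E|¬H)], hence O(H) = O(H|E)/LR.
Posterior odds = 0.221/(1−0.221) = 0.2837. LR = 0.83/0.40 = 2.0750.
Prior odds = 0.2837/2.0750 = 0.1367, so P(H) = 0.1367/(1+0.1367) ≈ 0.12.

P(H) = 0.12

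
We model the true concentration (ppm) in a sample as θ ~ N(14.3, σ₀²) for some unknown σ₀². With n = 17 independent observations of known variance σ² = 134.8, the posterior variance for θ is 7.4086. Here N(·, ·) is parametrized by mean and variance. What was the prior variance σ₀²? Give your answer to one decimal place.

σ₀² = 112.8

Posterior precision equals prior precision plus data precision: 1/σ_n² = 1/σ₀² + n/σ².
So 1/σ₀² = 1/7.4086 − 17/134.8 = 0.134978 − 0.126113 = 0.008865.
Hence σ₀² = 1/0.008865 ≈ 112.8.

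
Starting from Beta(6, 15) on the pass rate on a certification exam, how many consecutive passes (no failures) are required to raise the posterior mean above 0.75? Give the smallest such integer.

After k passes and 0 failures the posterior is Beta(6+k, 15), with mean (6+k)/(6+15+k).
Set (6+k)/(21+k) > 0.75 and solve: k > (0.75·21 − 6)/(1 − 0.75) = 39.000.
The smallest integer exceeding 39.000 is 40.

k = 40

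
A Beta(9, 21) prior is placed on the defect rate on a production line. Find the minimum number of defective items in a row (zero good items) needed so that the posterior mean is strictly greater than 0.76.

k = 58

After k defective items and 0 good items the posterior is Beta(9+k, 21), with mean (9+k)/(9+21+k).
Set (9+k)/(30+k) > 0.76 and solve: k > (0.76·30 − 9)/(1 − 0.76) = 57.500.
The smallest integer exceeding 57.500 is 58.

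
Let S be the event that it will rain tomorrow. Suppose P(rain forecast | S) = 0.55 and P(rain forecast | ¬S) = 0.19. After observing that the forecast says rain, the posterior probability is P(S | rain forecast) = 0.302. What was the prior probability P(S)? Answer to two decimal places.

P(S) = 0.13

In odds form, posterior odds = prior odds × likelihood ratio, so prior odds = posterior odds ÷ LR.
Posterior odds = 0.302/(1−0.302) = 0.4327. LR = 0.55/0.19 = 2.8947.
Prior odds = 0.4327/2.8947 = 0.1495, so P(S) = 0.1495/(1+0.1495) ≈ 0.13.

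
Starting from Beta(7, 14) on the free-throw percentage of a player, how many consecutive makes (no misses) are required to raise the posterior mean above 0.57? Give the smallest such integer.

k = 12

After k makes and 0 misses the posterior is Beta(7+k, 14), with mean (7+k)/(7+14+k).
Set (7+k)/(21+k) > 0.57 and solve: k > (0.57·21 − 7)/(1 − 0.57) = 11.558.
The smallest integer exceeding 11.558 is 12, and checking k=12: (19)/(33) = 0.5758 > 0.57.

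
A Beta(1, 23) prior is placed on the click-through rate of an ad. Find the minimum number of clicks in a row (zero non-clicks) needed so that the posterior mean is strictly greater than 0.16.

k = 4

After k clicks and 0 non-clicks the posterior is Beta(1+k, 23), with mean (1+k)/(1+23+k).
Set (1+k)/(24+k) > 0.16 and solve: k > (0.16·24 − 1)/(1 − 0.16) = 3.381.
The smallest integer exceeding 3.381 is 4.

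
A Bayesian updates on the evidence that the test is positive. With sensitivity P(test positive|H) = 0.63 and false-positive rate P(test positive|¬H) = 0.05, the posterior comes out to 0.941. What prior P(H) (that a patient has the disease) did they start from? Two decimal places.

P(H) = 0.56

In odds form, posterior odds = prior odds × likelihood ratio, so prior odds = posterior odds ÷ LR.
Posterior odds = 0.941/(1−0.941) = 15.9492. LR = 0.63/0.05 = 12.6000.
Prior odds = 15.9492/12.6000 = 1.2658, so P(H) = 1.2658/(1+1.2658) ≈ 0.56.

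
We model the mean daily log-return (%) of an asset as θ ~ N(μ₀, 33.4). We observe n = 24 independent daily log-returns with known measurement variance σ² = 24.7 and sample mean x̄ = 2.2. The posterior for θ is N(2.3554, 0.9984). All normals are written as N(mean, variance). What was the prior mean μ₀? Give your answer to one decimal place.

With known observation variance, the Normal–Normal posterior has precision τ_n = τ₀ + n/σ² and mean μ_n = (τ₀μ₀ + (n/σ²)x̄)/τ_n.
Here τ₀ = 1/33.4 = 0.029940 and τ_data = 24/24.7 = 0.971660, so τ_n = 1.001600.
Rearranging for μ₀: μ₀ = (μ_n·τ_n − τ_data·x̄)/τ₀ = (2.3554·1.001600 − 0.971660·2.2) / 0.029940 = 0.221517/0.029940 ≈ 7.4.

μ₀ = 7.4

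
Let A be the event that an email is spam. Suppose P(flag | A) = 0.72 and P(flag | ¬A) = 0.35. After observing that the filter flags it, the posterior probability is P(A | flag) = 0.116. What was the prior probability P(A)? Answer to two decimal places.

In odds form, posterior odds = prior odds × likelihood ratio, so prior odds = posterior odds ÷ LR.
Posterior odds = 0.116/(1−0.116) = 0.1312. LR = 0.72/0.35 = 2.0571.
Prior odds = 0.1312/2.0571 = 0.0638, so P(A) = 0.0638/(1+0.0638) ≈ 0.06.

P(A) = 0.06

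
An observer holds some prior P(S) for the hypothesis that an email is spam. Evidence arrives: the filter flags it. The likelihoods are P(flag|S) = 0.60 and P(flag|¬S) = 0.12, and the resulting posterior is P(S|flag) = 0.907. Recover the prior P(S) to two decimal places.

P(S) = 0.66

Bayes' rule in odds form gives O(S|E) = O(S)·[P(E|S)/P(E|¬S)], hence O(S) = O(S|E)/LR.
Posterior odds = 0.907/(1−0.907) = 9.7527. LR = 0.60/0.12 = 5.0000.
Prior odds = 9.7527/5.0000 = 1.9505, so P(S) = 1.9505/(1+1.9505) ≈ 0.66.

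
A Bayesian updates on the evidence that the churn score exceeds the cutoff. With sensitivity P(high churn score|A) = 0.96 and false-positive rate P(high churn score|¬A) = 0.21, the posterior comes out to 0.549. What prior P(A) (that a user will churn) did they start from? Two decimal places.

Bayes' rule in odds form gives O(A|E) = O(A)·[P(E|A)/P(E|¬A)], hence O(A) = O(A|E)/LR.
Posterior odds = 0.549/(1−0.549) = 1.2173. LR = 0.96/0.21 = 4.5714.
Prior odds = 1.2173/4.5714 = 0.2663, so P(A) = 0.2663/(1+0.2663) ≈ 0.21.

P(A) = 0.21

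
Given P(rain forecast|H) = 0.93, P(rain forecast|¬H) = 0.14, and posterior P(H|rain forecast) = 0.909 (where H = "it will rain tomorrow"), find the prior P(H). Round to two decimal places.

In odds form, posterior odds = prior odds × likelihood ratio, so prior odds = posterior odds ÷ LR.
Posterior odds = 0.909/(1−0.909) = 9.9890. LR = 0.93/0.14 = 6.6429.
Prior odds = 9.9890/6.6429 = 1.5037, so P(H) = 1.5037/(1+1.5037) ≈ 0.60.

P(H) = 0.60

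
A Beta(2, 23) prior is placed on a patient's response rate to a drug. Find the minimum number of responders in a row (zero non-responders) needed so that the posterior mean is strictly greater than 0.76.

After k responders and 0 non-responders the posterior is Beta(2+k, 23), with mean (2+k)/(2+23+k).
Set (2+k)/(25+k) > 0.76 and solve: k > (0.76·25 − 2)/(1 − 0.76) = 70.833.
The smallest integer exceeding 70.833 is 71.

k = 71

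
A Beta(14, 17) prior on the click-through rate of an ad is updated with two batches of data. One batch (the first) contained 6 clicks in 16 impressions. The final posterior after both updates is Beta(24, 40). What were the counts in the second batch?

Sequential conjugate updates are equivalent to a single update on the pooled data, so total successes = posterior α − prior α and total failures = posterior β − prior β.
Total across both batches: 24−14=10 clicks, 40−17=23 non-clicks.
Subtract the first batch: 10−6=4 clicks and 23−10=13 non-clicks.

4 clicks and 13 non-clicks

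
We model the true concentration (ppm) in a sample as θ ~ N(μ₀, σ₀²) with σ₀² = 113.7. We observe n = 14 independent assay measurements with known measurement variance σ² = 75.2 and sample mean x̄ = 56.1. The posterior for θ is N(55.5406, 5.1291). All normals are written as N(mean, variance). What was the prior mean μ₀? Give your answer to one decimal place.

μ₀ = 43.7

The posterior mean is a precision-weighted average: μ_n = (τ₀μ₀ + τ_data·x̄)/(τ₀+τ_data), with τ₀=1/σ₀² and τ_data=n/σ².
Here τ₀ = 1/113.7 = 0.008795 and τ_data = 14/75.2 = 0.186170, so τ_n = 0.194965.
Rearranging for μ₀: μ₀ = (μ_n·τ_n − τ_data·x̄)/τ₀ = (55.5406·0.194965 − 0.186170·56.1) / 0.008795 = 0.384336/0.008795 ≈ 43.7.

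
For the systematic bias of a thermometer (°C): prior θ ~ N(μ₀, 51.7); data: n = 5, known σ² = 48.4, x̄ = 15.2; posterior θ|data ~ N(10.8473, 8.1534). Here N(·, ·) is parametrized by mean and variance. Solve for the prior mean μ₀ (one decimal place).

μ₀ = -12.4

With known observation variance, the Normal–Normal posterior has precision τ_n = τ₀ + n/σ² and mean μ_n = (τ₀μ₀ + (n/σ²)x̄)/τ_n.
Here τ₀ = 1/51.7 = 0.019342 and τ_data = 5/48.4 = 0.103306, so τ_n = 0.122648.
Rearranging for μ₀: μ₀ = (μ_n·τ_n − τ_data·x̄)/τ₀ = (10.8473·0.122648 − 0.103306·15.2) / 0.019342 = -0.239852/0.019342 ≈ -12.4.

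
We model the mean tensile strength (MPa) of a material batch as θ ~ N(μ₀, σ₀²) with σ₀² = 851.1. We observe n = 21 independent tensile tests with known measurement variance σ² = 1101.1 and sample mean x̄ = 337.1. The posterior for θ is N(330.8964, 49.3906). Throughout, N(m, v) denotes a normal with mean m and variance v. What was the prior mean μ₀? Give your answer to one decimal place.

μ₀ = 230.2

The posterior mean is a precision-weighted average: μ_n = (τ₀μ₀ + τ_data·x̄)/(τ₀+τ_data), with τ₀=1/σ₀² and τ_data=n/σ².
Here τ₀ = 1/851.1 = 0.001175 and τ_data = 21/1101.1 = 0.019072, so τ_n = 0.020247.
Rearranging for μ₀: μ₀ = (μ_n·τ_n − τ_data·x̄)/τ₀ = (330.8964·0.020247 − 0.019072·337.1) / 0.001175 = 0.270488/0.001175 ≈ 230.2.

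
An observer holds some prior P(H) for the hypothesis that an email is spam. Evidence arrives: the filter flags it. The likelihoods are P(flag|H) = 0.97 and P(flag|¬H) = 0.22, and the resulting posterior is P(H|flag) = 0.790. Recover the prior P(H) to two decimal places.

P(H) = 0.46

Bayes' rule in odds form gives O(H|E) = O(H)·[P(E|H)/P(E|¬H)], hence O(H) = O(H|E)/LR.
Posterior odds = 0.790/(1−0.790) = 3.7619. LR = 0.97/0.22 = 4.4091.
Prior odds = 3.7619/4.4091 = 0.8532, so P(H) = 0.8532/(1+0.8532) ≈ 0.46.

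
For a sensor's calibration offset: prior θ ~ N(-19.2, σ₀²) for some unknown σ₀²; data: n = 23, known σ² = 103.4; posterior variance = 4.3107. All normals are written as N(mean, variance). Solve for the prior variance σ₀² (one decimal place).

σ₀² = 104.8

For the Normal–Normal model with known σ², precisions add: τ_n = τ₀ + n/σ².
So 1/σ₀² = 1/4.3107 − 23/103.4 = 0.231981 − 0.222437 = 0.009544.
Hence σ₀² = 1/0.009544 ≈ 104.8.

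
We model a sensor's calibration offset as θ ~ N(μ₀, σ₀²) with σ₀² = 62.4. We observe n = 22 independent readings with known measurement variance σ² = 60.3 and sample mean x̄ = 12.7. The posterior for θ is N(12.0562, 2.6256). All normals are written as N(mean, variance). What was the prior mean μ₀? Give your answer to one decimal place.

The posterior mean is a precision-weighted average: μ_n = (τ₀μ₀ + τ_data·x̄)/(τ₀+τ_data), with τ₀=1/σ₀² and τ_data=n/σ².
Here τ₀ = 1/62.4 = 0.016026 and τ_data = 22/60.3 = 0.364842, so τ_n = 0.380868.
Rearranging for μ₀: μ₀ = (μ_n·τ_n − τ_data·x̄)/τ₀ = (12.0562·0.380868 − 0.364842·12.7) / 0.016026 = -0.041673/0.016026 ≈ -2.6.

μ₀ = -2.6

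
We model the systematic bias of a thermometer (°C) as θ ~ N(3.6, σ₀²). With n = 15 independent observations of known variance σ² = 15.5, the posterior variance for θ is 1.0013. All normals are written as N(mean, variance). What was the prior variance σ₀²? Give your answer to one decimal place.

σ₀² = 32.3

For the Normal–Normal model with known σ², precisions add: τ_n = τ₀ + n/σ².
So 1/σ₀² = 1/1.0013 − 15/15.5 = 0.998702 − 0.967742 = 0.030960.
Hence σ₀² = 1/0.030960 ≈ 32.3.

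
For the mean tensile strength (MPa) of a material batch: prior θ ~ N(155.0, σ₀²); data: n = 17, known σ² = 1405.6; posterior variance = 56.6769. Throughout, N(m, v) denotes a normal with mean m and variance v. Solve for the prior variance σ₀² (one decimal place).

σ₀² = 180.2

Posterior precision equals prior precision plus data precision: 1/σ_n² = 1/σ₀² + n/σ².
So 1/σ₀² = 1/56.6769 − 17/1405.6 = 0.017644 − 0.012094 = 0.005550.
Hence σ₀² = 1/0.005550 ≈ 180.2.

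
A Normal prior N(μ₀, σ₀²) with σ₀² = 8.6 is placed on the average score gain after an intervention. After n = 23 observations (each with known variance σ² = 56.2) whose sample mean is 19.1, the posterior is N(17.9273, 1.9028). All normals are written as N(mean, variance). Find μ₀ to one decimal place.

μ₀ = 13.8

The posterior mean is a precision-weighted average: μ_n = (τ₀μ₀ + τ_data·x̄)/(τ₀+τ_data), with τ₀=1/σ₀² and τ_data=n/σ².
Here τ₀ = 1/8.6 = 0.116279 and τ_data = 23/56.2 = 0.409253, so τ_n = 0.525532.
Rearranging for μ₀: μ₀ = (μ_n·τ_n − τ_data·x̄)/τ₀ = (17.9273·0.525532 − 0.409253·19.1) / 0.116279 = 1.604638/0.116279 ≈ 13.8.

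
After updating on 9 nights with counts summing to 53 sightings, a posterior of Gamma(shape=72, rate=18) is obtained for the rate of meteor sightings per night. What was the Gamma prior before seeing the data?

Gamma(shape=19, rate=9)

A Gamma(α, β) prior (rate parametrization) on a Poisson rate with n observations summing to S gives posterior Gamma(α+S, β+n).
So α = 72 − 53 = 19 and β = 18 − 9 = 9.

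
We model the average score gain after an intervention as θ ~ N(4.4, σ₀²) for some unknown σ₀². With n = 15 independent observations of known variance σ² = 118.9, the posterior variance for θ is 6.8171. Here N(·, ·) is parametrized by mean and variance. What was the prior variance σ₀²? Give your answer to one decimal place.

Posterior precision equals prior precision plus data precision: 1/σ_n² = 1/σ₀² + n/σ².
So 1/σ₀² = 1/6.8171 − 15/118.9 = 0.146690 − 0.126156 = 0.020534.
Hence σ₀² = 1/0.020534 ≈ 48.7.

σ₀² = 48.7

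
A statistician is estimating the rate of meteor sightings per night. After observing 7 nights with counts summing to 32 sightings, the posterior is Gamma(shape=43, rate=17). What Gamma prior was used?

A Gamma(α, β) prior (rate parametrization) on a Poisson rate with n observations summing to S gives posterior Gamma(α+S, β+n).
So α = 43 − 32 = 11 and β = 17 − 7 = 10.

Gamma(shape=11, rate=10)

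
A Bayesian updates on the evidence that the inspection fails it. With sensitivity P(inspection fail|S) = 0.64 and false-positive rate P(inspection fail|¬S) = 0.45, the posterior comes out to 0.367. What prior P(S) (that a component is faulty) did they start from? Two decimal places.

P(S) = 0.29

Bayes' rule in odds form gives O(S|E) = O(S)·[P(E|S)/P(E|¬S)], hence O(S) = O(S|E)/LR.
Posterior odds = 0.367/(1−0.367) = 0.5798. LR = 0.64/0.45 = 1.4222.
Prior odds = 0.5798/1.4222 = 0.4077, so P(S) = 0.4077/(1+0.4077) ≈ 0.29.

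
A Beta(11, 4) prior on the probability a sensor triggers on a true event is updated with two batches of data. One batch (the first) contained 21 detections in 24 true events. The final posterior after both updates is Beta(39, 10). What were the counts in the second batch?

7 detections and 3 misses

Sequential conjugate updates are equivalent to a single update on the pooled data, so total successes = posterior α − prior α and total failures = posterior β − prior β.
Total across both batches: 39−11=28 detections, 10−4=6 misses.
Subtract the first batch: 28−21=7 detections and 6−3=3 misses.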